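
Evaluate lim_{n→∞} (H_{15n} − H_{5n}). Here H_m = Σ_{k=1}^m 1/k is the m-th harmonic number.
lim = ln(15/5) = ln 3

Euler-Maclaurin gives H_m = ln m + γ + 1/(2m) + O(1/m^2). The γ and O(1/m) terms cancel in the difference:
  H_{15n} − H_{5n} = ln(15n) − ln(5n) + O(1/n) = ln(15/5) + O(1/n).
Hence the limit is ln(15/5) = ln 3.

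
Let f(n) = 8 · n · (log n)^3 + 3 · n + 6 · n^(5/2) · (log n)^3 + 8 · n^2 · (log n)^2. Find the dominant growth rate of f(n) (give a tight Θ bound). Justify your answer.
f(n) ∈ Θ(n^(5/2) · (log n)^3)

Compare the terms by growth order. For large n, n^a · (log n)^b dominates n^a' · (log n)^b' iff a > a', or (a = a' and b > b'). Ranking the 4 terms shows the dominant one is 6 · n^(5/2) · (log n)^3. Hence f(n) ∈ Θ(n^(5/2) · (log n)^3).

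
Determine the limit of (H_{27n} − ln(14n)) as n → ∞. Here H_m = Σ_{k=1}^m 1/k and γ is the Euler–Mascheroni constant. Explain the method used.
lim = ln(27/14) + γ

By Euler-Maclaurin, H_m = ln m + γ + O(1/m). So
  H_{27n} − ln(14n) = ln(27n) + γ − ln(14n) + O(1/n)
                       = ln(27/14) + γ + O(1/n).
Hence the limit is ln(27/14) + γ.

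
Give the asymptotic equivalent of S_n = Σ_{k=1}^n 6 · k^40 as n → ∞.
S_n ~ 6 · n^41 / 41

By integral comparison (Euler-Maclaurin), Σ_{k=1}^n 6 · k^40 = 6 · ∫_0^n x^40 dx + O(n^40) = 6 · n^41/41 + O(n^40). (Equivalently, Faulhaber's formula gives the same leading term.)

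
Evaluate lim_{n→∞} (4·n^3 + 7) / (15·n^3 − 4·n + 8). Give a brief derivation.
lim = 4/15

For large n the leading n^3 terms dominate both numerator and denominator. Dividing top and bottom by n^3, every other term tends to 0, leaving 4/15.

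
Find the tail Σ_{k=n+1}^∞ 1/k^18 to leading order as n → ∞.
Σ_{k>n} 1/k^18 ~ 1/(17 · n^17)

Compare to the integral: ∫_{n}^∞ x^(−18) dx = [−x^(−17)/17]_{n}^∞ = 1/((18−1)·n^17). Euler-Maclaurin then gives
  Σ_{k>n} 1/k^18 = ∫_{n}^∞ dx/x^18 − 1/(2·n^18) + O(1/n^19).
(Equivalently this is ζ(18) − Σ_{k≤n} 1/k^18.)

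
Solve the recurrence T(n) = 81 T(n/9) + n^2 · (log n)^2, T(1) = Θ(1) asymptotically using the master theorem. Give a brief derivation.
T(n) = Θ(n^2 · (log n)^3)

Here log_9 81 = 2 and f(n) = n^2 · (log n)^2 = Θ(n^(log_9 81) · (log n)^2). This is the extended Case 2 of the master theorem (f matches the critical exponent up to log factors), giving T(n) = Θ(n^(log_9 81) · (log n)^(2+1)) = Θ(n^2 · (log n)^3).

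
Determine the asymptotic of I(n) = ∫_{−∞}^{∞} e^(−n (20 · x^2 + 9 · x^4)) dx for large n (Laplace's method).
I(n) ~ sqrt(π/(20n))

φ(x) = 20 · x^2 + 9 · x^4 has its unique global minimum at x* = 0 (since φ'(x) = 40x + 36x^3 = 0 only at x = 0 for real x with both coefficients positive, and φ → ∞ as |x| → ∞). At x* = 0, φ(0) = 0 and φ''(0) = 40. Laplace's method then gives
  I(n) ~ sqrt(2π / (n · φ''(0))) · e^(−n φ(0)) = sqrt(2π / (40n)) = sqrt(π/(20n)).
The 9 · x^4 term contributes only at subleading order (an O(1/n) relative correction).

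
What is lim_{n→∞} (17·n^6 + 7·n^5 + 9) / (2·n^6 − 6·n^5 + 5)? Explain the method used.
lim = 17/2

For large n the leading n^6 terms dominate both numerator and denominator. Dividing top and bottom by n^6, every other term tends to 0, leaving 17/2.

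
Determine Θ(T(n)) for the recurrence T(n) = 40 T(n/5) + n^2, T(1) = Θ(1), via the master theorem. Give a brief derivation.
T(n) = Θ(n^(log_5 40))

Master theorem: compare f(n) = n^2 to n^(log_5 40) where log_5 40 ≈ 2.292. Since 2 < log_5 40, we have f(n) = O(n^(log_5 40 − ε)) for some ε > 0 — Case 1. Hence T(n) = Θ(n^(log_5 40)).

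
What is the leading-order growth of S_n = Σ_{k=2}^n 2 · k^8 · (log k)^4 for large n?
S_n ~ 2 · n^9 · (log n)^4 / 9

By integral comparison, S_n = ∫_1^n 2 · x^8 · (log x)^4 dx + O(n^8 · (log n)^4). For the integral, the leading term of ∫_1^n x^8 (log x)^4 dx is n^9/9 · (log n)^4 (by repeated integration by parts; each step lowers the log-exponent and produces a relatively O(1/log n) correction). Hence S_n ~ 2 · n^9 · (log n)^4 / 9.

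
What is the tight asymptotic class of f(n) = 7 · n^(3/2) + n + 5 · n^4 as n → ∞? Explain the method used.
f(n) ∈ Θ(n^4)

Compare the terms by growth order. For large n, n^a · (log n)^b dominates n^a' · (log n)^b' iff a > a', or (a = a' and b > b'). Ranking the 3 terms shows the dominant one is 5 · n^4. Hence f(n) ∈ Θ(n^4).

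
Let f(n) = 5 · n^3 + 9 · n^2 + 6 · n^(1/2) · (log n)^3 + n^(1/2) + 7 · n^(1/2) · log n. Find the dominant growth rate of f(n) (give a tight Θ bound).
f(n) ∈ Θ(n^3)

Compare the terms by growth order. For large n, n^a · (log n)^b dominates n^a' · (log n)^b' iff a > a', or (a = a' and b > b'). Ranking the 5 terms shows the dominant one is 5 · n^3. Hence f(n) ∈ Θ(n^3).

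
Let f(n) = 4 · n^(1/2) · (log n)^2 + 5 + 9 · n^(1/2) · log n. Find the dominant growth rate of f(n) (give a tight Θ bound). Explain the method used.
f(n) ∈ Θ(n^(1/2) · (log n)^2)

Compare the terms by growth order. For large n, n^a · (log n)^b dominates n^a' · (log n)^b' iff a > a', or (a = a' and b > b'). Ranking the 3 terms shows the dominant one is 4 · n^(1/2) · (log n)^2. Hence f(n) ∈ Θ(n^(1/2) · (log n)^2).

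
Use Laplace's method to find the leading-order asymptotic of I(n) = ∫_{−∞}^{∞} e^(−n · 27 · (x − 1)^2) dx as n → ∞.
I(n) = sqrt(π/(27n))

Here φ(x) = 27 · (x − 1)^2 has its unique minimum at x* = 1 with φ(x*) = 0 and φ''(x*) = 54. Laplace's method gives
  I(n) ~ e^(−n φ(x*)) · sqrt(2π / (n · φ''(x*))) = sqrt(2π / (54n)) = sqrt(π/(27n)).
This is exact: substituting u = (x − 1)·sqrt(27n) gives I(n) = (1/sqrt(27n)) ∫_{−∞}^{∞} e^(−u^2) du = sqrt(π/(27n)).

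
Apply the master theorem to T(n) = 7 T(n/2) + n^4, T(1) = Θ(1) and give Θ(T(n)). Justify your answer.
T(n) = Θ(n^4)

log_2 7 ≈ 2.807. f(n) = n^4 dominates n^(log_2 7) since 4 > 2.807, and the regularity condition a·f(n/b) = 7·(n/2)^4 = (7/16)·n^4 ≤ c·f(n) holds with c = 7/16 ≈ 0.438 < 1. So this is Case 3: T(n) = Θ(f(n)) = Θ(n^4).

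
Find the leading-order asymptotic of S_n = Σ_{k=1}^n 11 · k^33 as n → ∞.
S_n ~ 11 · n^34 / 34

By integral comparison (Euler-Maclaurin), Σ_{k=1}^n 11 · k^33 = 11 · ∫_0^n x^33 dx + O(n^33) = 11 · n^34/34 + O(n^33). (Equivalently, Faulhaber's formula gives the same leading term.)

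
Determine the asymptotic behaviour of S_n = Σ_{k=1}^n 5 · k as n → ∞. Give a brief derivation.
S_n ~ 5 · n^2 / 2

By integral comparison (Euler-Maclaurin), Σ_{k=1}^n 5 · k = 5 · ∫_0^n x^1 dx + O(n) = 5 · n^2/2 + O(n). (Equivalently, Faulhaber's formula gives the same leading term.)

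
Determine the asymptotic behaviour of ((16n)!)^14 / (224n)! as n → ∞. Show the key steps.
((16n)!)^14/(224n)! ~ ((2π·16n)^(13/2) / sqrt(14)) · 14^(−14·16n)  →  0

Write N = 16n. Stirling: N! ~ sqrt(2π N)(N/e)^N and (14N)! ~ sqrt(2π·14N)·(14N/e)^(14N).
  (N!)^14/(14N)! ~ (2π N)^(14/2) (N/e)^(14N) / [sqrt(2π·14N) (14N/e)^(14N)]
     = (2π N)^(14/2) / sqrt(2π·14N) · (N/(14N))^(14N)
     = (2π N)^((14−1)/2) / sqrt(14) · 14^(−14N).
Since 14^14 > 1, the factor 14^(−14N) decays exponentially, so the ratio → 0. Substituting N = 16n gives the stated form.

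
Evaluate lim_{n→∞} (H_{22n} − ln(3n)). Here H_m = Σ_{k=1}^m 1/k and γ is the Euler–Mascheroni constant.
lim = ln(22/3) + γ

By Euler-Maclaurin, H_m = ln m + γ + O(1/m). So
  H_{22n} − ln(3n) = ln(22n) + γ − ln(3n) + O(1/n)
                       = ln(22/3) + γ + O(1/n).
Hence the limit is ln(22/3) + γ.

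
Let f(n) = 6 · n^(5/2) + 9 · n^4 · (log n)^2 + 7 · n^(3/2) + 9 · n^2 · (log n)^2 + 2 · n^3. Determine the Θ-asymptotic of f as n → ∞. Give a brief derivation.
f(n) ∈ Θ(n^4 · (log n)^2)

Compare the terms by growth order. For large n, n^a · (log n)^b dominates n^a' · (log n)^b' iff a > a', or (a = a' and b > b'). Ranking the 5 terms shows the dominant one is 9 · n^4 · (log n)^2. Hence f(n) ∈ Θ(n^4 · (log n)^2).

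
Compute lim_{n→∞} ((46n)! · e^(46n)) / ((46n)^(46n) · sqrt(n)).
lim = sqrt(2π·46)

Stirling: (46n)! ~ sqrt(2π·46n) · (46n/e)^(46n). Hence
  (46n)! · e^(46n) / (46n)^(46n) ~ sqrt(2π·46n).
Dividing by sqrt(n): sqrt(2π·46n) / sqrt(n) = sqrt(2π·46) · n^((1−1)/2), so the limit is sqrt(2π·46).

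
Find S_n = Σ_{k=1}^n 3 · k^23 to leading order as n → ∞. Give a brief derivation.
S_n ~ n^24 / 8

By integral comparison (Euler-Maclaurin), Σ_{k=1}^n 3 · k^23 = 3 · ∫_0^n x^23 dx + O(n^23) = 3 · n^24/24 = n^24 / 8 + O(n^23). (Equivalently, Faulhaber's formula gives the same leading term.)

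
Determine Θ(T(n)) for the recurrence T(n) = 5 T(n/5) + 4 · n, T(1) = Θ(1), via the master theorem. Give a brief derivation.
T(n) = Θ(n log n)

log_5 5 = 1, and f(n) = 4 · n = Θ(n^(log_5 5)). This is Case 2 of the master theorem: T(n) = Θ(f(n) · log n) = Θ(n log n).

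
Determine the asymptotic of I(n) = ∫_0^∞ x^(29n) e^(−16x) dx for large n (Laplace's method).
I(n) ~ (sqrt(2π·29n) / 16) · (29n/(16e))^(29n)

Write the integrand as exp(29n ln x − 16x) and set f(x) = 29n ln x − 16x. Then f'(x) = 29n/x − 16 = 0 at x* = 29n/16, and f''(x*) = −29n/x*^2 = −16^2/(29n). Laplace's method (interior maximum) gives
  I(n) ~ e^(f(x*)) · sqrt(2π / |f''(x*)|)
        = exp(29n ln(29n/16) − 29n) · sqrt(2π · 29n / 16^2)
        = (29n/16)^(29n) e^(−29n) · sqrt(2π·29n) / 16
        = (sqrt(2π·29n) / 16) · (29n/(16e))^(29n).
This matches Γ(29n+1)/16^(29n+1) with Stirling applied to Γ.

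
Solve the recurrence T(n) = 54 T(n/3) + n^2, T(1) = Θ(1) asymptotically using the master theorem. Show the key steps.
T(n) = Θ(n^(log_3 54))

Master theorem: compare f(n) = n^2 to n^(log_3 54) where log_3 54 ≈ 3.631. Since 2 < log_3 54, we have f(n) = O(n^(log_3 54 − ε)) for some ε > 0 — Case 1. Hence T(n) = Θ(n^(log_3 54)).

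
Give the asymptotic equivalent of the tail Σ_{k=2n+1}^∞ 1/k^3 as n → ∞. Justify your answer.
Σ_{k>2n} 1/k^3 ~ 1/(2 · (2n)^2)

Compare to the integral: ∫_{2n}^∞ x^(−3) dx = [−x^(−2)/2]_{2n}^∞ = 1/((3−1)·(2n)^2). Euler-Maclaurin then gives
  Σ_{k>2n} 1/k^3 = ∫_{2n}^∞ dx/x^3 − 1/(2·(2n)^3) + O(1/(2n)^4).
(Equivalently this is ζ(3) − Σ_{k≤2n} 1/k^3.)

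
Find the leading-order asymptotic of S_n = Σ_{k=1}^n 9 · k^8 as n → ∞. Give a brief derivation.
S_n ~ n^9

By integral comparison (Euler-Maclaurin), Σ_{k=1}^n 9 · k^8 = 9 · ∫_0^n x^8 dx + O(n^8) = 9 · n^9/9 = n^9 + O(n^8). (Equivalently, Faulhaber's formula gives the same leading term.)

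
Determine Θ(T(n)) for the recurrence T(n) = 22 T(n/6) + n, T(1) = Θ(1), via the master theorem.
T(n) = Θ(n^(log_6 22))

Master theorem: compare f(n) = n to n^(log_6 22) where log_6 22 ≈ 1.725. Since 1 < log_6 22, we have f(n) = O(n^(log_6 22 − ε)) for some ε > 0 — Case 1. Hence T(n) = Θ(n^(log_6 22)).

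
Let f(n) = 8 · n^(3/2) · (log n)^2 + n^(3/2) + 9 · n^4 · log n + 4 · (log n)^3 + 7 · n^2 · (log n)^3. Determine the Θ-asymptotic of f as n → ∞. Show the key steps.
f(n) ∈ Θ(n^4 · log n)

Compare the terms by growth order. For large n, n^a · (log n)^b dominates n^a' · (log n)^b' iff a > a', or (a = a' and b > b'). Ranking the 5 terms shows the dominant one is 9 · n^4 · log n. Hence f(n) ∈ Θ(n^4 · log n).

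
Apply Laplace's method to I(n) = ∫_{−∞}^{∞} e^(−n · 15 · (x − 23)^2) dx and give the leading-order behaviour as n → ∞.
I(n) = sqrt(π/(15n))

Here φ(x) = 15 · (x − 23)^2 has its unique minimum at x* = 23 with φ(x*) = 0 and φ''(x*) = 30. Laplace's method gives
  I(n) ~ e^(−n φ(x*)) · sqrt(2π / (n · φ''(x*))) = sqrt(2π / (30n)) = sqrt(π/(15n)).
This is exact: substituting u = (x − 23)·sqrt(15n) gives I(n) = (1/sqrt(15n)) ∫_{−∞}^{∞} e^(−u^2) du = sqrt(π/(15n)).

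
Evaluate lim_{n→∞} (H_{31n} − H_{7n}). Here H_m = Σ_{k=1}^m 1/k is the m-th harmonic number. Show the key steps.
lim = ln(31/7)

Euler-Maclaurin gives H_m = ln m + γ + 1/(2m) + O(1/m^2). The γ and O(1/m) terms cancel in the difference:
  H_{31n} − H_{7n} = ln(31n) − ln(7n) + O(1/n) = ln(31/7) + O(1/n).
Hence the limit is ln(31/7).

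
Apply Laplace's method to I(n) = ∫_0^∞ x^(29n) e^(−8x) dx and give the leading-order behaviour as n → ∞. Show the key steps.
I(n) ~ (sqrt(2π·29n) / 8) · (29n/(8e))^(29n)

Write the integrand as exp(29n ln x − 8x) and set f(x) = 29n ln x − 8x. Then f'(x) = 29n/x − 8 = 0 at x* = 29n/8, and f''(x*) = −29n/x*^2 = −8^2/(29n). Laplace's method (interior maximum) gives
  I(n) ~ e^(f(x*)) · sqrt(2π / |f''(x*)|)
        = exp(29n ln(29n/8) − 29n) · sqrt(2π · 29n / 8^2)
        = (29n/8)^(29n) e^(−29n) · sqrt(2π·29n) / 8
        = (sqrt(2π·29n) / 8) · (29n/(8e))^(29n).
This matches Γ(29n+1)/8^(29n+1) with Stirling applied to Γ.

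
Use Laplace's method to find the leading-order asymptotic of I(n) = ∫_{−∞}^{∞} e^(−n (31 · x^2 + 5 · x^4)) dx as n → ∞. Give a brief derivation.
I(n) ~ sqrt(π/(31n))

φ(x) = 31 · x^2 + 5 · x^4 has its unique global minimum at x* = 0 (since φ'(x) = 62x + 20x^3 = 0 only at x = 0 for real x with both coefficients positive, and φ → ∞ as |x| → ∞). At x* = 0, φ(0) = 0 and φ''(0) = 62. Laplace's method then gives
  I(n) ~ sqrt(2π / (n · φ''(0))) · e^(−n φ(0)) = sqrt(2π / (62n)) = sqrt(π/(31n)).
The 5 · x^4 term contributes only at subleading order (an O(1/n) relative correction).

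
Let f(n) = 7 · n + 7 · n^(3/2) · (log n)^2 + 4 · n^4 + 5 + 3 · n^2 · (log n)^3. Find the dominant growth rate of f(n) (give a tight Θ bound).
f(n) ∈ Θ(n^4)

Compare the terms by growth order. For large n, n^a · (log n)^b dominates n^a' · (log n)^b' iff a > a', or (a = a' and b > b'). Ranking the 5 terms shows the dominant one is 4 · n^4. Hence f(n) ∈ Θ(n^4).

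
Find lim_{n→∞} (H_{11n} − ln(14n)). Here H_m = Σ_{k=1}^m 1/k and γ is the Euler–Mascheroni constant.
lim = ln(11/14) + γ

By Euler-Maclaurin, H_m = ln m + γ + O(1/m). So
  H_{11n} − ln(14n) = ln(11n) + γ − ln(14n) + O(1/n)
                       = ln(11/14) + γ + O(1/n).
Hence the limit is ln(11/14) + γ.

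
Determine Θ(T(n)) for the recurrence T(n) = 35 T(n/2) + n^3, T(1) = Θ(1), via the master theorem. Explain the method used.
T(n) = Θ(n^(log_2 35))

Master theorem: compare f(n) = n^3 to n^(log_2 35) where log_2 35 ≈ 5.129. Since 3 < log_2 35, we have f(n) = O(n^(log_2 35 − ε)) for some ε > 0 — Case 1. Hence T(n) = Θ(n^(log_2 35)).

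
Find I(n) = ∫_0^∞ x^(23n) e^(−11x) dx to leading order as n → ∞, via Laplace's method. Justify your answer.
I(n) ~ (sqrt(2π·23n) / 11) · (23n/(11e))^(23n)

Write the integrand as exp(23n ln x − 11x) and set f(x) = 23n ln x − 11x. Then f'(x) = 23n/x − 11 = 0 at x* = 23n/11, and f''(x*) = −23n/x*^2 = −11^2/(23n). Laplace's method (interior maximum) gives
  I(n) ~ e^(f(x*)) · sqrt(2π / |f''(x*)|)
        = exp(23n ln(23n/11) − 23n) · sqrt(2π · 23n / 11^2)
        = (23n/11)^(23n) e^(−23n) · sqrt(2π·23n) / 11
        = (sqrt(2π·23n) / 11) · (23n/(11e))^(23n).
This matches Γ(23n+1)/11^(23n+1) with Stirling applied to Γ.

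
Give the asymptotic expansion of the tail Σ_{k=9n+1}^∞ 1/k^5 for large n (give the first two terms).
Σ_{k>9n} 1/k^5 = 1/(4 · (9n)^4) − 1/(2 · (9n)^5) + O(1/(9n)^6)

Compare to the integral: ∫_{9n}^∞ x^(−5) dx = [−x^(−4)/4]_{9n}^∞ = 1/((5−1)·(9n)^4). The Euler-Maclaurin correction adds −f(9n)/2 = −1/(2·(9n)^5). Euler-Maclaurin then gives
  Σ_{k>9n} 1/k^5 = ∫_{9n}^∞ dx/x^5 − 1/(2·(9n)^5) + O(1/(9n)^6).
(Equivalently this is ζ(5) − Σ_{k≤9n} 1/k^5.)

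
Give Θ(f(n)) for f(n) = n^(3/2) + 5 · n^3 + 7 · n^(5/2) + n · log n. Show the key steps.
f(n) ∈ Θ(n^3)

Compare the terms by growth order. For large n, n^a · (log n)^b dominates n^a' · (log n)^b' iff a > a', or (a = a' and b > b'). Ranking the 4 terms shows the dominant one is 5 · n^3. Hence f(n) ∈ Θ(n^3).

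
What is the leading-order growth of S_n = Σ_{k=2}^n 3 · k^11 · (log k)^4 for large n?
S_n ~ n^12 · (log n)^4 / 4

By integral comparison, S_n = ∫_1^n 3 · x^11 · (log x)^4 dx + O(n^11 · (log n)^4). For the integral, the leading term of ∫_1^n x^11 (log x)^4 dx is n^12/12 · (log n)^4 (by repeated integration by parts; each step lowers the log-exponent and produces a relatively O(1/log n) correction). Hence S_n ~ n^12 · (log n)^4 / 4.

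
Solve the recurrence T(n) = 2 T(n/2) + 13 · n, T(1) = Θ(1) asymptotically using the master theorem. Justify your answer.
T(n) = Θ(n log n)

log_2 2 = 1, and f(n) = 13 · n = Θ(n^(log_2 2)). This is Case 2 of the master theorem: T(n) = Θ(f(n) · log n) = Θ(n log n).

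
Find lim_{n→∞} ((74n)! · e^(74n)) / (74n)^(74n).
lim = ∞

Stirling: (74n)! ~ sqrt(2π·74n) · (74n/e)^(74n). Hence
  (74n)! · e^(74n) / (74n)^(74n) ~ sqrt(2π·74n) = sqrt(2π·74) · sqrt(n) → ∞.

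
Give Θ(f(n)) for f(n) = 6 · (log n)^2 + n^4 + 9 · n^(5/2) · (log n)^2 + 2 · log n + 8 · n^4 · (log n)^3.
f(n) ∈ Θ(n^4 · (log n)^3)

Compare the terms by growth order. For large n, n^a · (log n)^b dominates n^a' · (log n)^b' iff a > a', or (a = a' and b > b'). Ranking the 5 terms shows the dominant one is 8 · n^4 · (log n)^3. Hence f(n) ∈ Θ(n^4 · (log n)^3).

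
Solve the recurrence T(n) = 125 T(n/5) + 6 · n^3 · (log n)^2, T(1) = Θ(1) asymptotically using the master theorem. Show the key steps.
T(n) = Θ(n^3 · (log n)^3)

Here log_5 125 = 3 and f(n) = 6 · n^3 · (log n)^2 = Θ(n^(log_5 125) · (log n)^2). This is the extended Case 2 of the master theorem (f matches the critical exponent up to log factors), giving T(n) = Θ(n^(log_5 125) · (log n)^(2+1)) = Θ(n^3 · (log n)^3).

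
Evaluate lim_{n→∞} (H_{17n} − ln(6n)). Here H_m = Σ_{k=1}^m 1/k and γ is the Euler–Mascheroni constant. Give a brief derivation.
lim = ln(17/6) + γ

By Euler-Maclaurin, H_m = ln m + γ + O(1/m). So
  H_{17n} − ln(6n) = ln(17n) + γ − ln(6n) + O(1/n)
                       = ln(17/6) + γ + O(1/n).
Hence the limit is ln(17/6) + γ.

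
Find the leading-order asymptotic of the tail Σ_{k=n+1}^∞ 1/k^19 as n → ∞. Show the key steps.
Σ_{k>n} 1/k^19 ~ 1/(18 · n^18)

Compare to the integral: ∫_{n}^∞ x^(−19) dx = [−x^(−18)/18]_{n}^∞ = 1/((19−1)·n^18). Euler-Maclaurin then gives
  Σ_{k>n} 1/k^19 = ∫_{n}^∞ dx/x^19 − 1/(2·n^19) + O(1/n^20).
(Equivalently this is ζ(19) − Σ_{k≤n} 1/k^19.)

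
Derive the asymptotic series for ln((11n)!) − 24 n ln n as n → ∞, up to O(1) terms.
ln((11n)!) − 24 n ln n = −13 n ln n + 11(ln 11 − 1) n + (1/2) ln(2π·11n) + O(1/n)

Stirling: ln((11n)!) = 11n ln(11n) − 11n + (1/2) ln(2π·11n) + O(1/n).
Expand 11n ln(11n) = 11n (ln n + ln 11) = 11n ln n + 11n ln 11.
Subtract 24n ln n: leading term is (11 − 24) n ln n = −13 n ln n. The next term is 11n ln 11 − 11n = 11(ln 11 − 1) n. Then the (1/2) ln(2π·11n) correction.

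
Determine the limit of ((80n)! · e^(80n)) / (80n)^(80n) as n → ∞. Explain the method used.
lim = ∞

Stirling: (80n)! ~ sqrt(2π·80n) · (80n/e)^(80n). Hence
  (80n)! · e^(80n) / (80n)^(80n) ~ sqrt(2π·80n) = sqrt(2π·80) · sqrt(n) → ∞.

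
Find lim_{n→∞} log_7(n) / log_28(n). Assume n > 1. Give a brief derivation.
lim = ln(28) / ln(7) = log_7(28)

Change of base: log_7(n) = ln n / ln 7 and log_28(n) = ln n / ln 28. The ratio is (ln n / ln 7) · (ln 28 / ln n) = ln 28 / ln 7, a constant independent of n. So the limit is ln 28 / ln 7 = log_7(28).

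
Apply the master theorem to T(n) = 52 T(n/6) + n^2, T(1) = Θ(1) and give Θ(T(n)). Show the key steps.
T(n) = Θ(n^(log_6 52))

Master theorem: compare f(n) = n^2 to n^(log_6 52) where log_6 52 ≈ 2.205. Since 2 < log_6 52, we have f(n) = O(n^(log_6 52 − ε)) for some ε > 0 — Case 1. Hence T(n) = Θ(n^(log_6 52)).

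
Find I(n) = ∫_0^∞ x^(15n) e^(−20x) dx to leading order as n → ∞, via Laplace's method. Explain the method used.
I(n) ~ (sqrt(2π·15n) / 20) · (15n/(20e))^(15n)

Write the integrand as exp(15n ln x − 20x) and set f(x) = 15n ln x − 20x. Then f'(x) = 15n/x − 20 = 0 at x* = 15n/20, and f''(x*) = −15n/x*^2 = −20^2/(15n). Laplace's method (interior maximum) gives
  I(n) ~ e^(f(x*)) · sqrt(2π / |f''(x*)|)
        = exp(15n ln(15n/20) − 15n) · sqrt(2π · 15n / 20^2)
        = (15n/20)^(15n) e^(−15n) · sqrt(2π·15n) / 20
        = (sqrt(2π·15n) / 20) · (15n/(20e))^(15n).
This matches Γ(15n+1)/20^(15n+1) with Stirling applied to Γ.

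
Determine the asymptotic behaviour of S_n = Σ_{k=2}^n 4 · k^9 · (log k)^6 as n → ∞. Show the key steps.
S_n ~ 2 · n^10 · (log n)^6 / 5

By integral comparison, S_n = ∫_1^n 4 · x^9 · (log x)^6 dx + O(n^9 · (log n)^6). For the integral, the leading term of ∫_1^n x^9 (log x)^6 dx is n^10/10 · (log n)^6 (by repeated integration by parts; each step lowers the log-exponent and produces a relatively O(1/log n) correction). Hence S_n ~ 2 · n^10 · (log n)^6 / 5.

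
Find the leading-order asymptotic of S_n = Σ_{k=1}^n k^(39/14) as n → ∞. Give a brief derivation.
S_n ~ (14/53) · n^(53/14)

Integral comparison: Σ_{k=1}^n k^(39/14) = ∫_0^n x^(39/14) dx + O(n^(39/14)). The integral is n^(1 + 39/14) / (1 + 39/14) = n^((39+14)/14) / ((39+14)/14) = (14/53) · n^(53/14).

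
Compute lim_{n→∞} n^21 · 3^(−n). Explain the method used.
lim = 0

Exponentials with base > 1 dominate every fixed polynomial: for any fixed c, n^c / 3^n → 0 as n → ∞ (e.g. by the ratio test, or by writing 3^n = e^(n ln 3) and noting e^(n ln 3) / n^c → ∞). Hence n^21 · 3^(−n) = n^21 / 3^n → 0.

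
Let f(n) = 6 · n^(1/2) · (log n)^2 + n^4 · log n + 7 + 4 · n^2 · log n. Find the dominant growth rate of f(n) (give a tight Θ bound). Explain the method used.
f(n) ∈ Θ(n^4 · log n)

Compare the terms by growth order. For large n, n^a · (log n)^b dominates n^a' · (log n)^b' iff a > a', or (a = a' and b > b'). Ranking the 4 terms shows the dominant one is n^4 · log n. Hence f(n) ∈ Θ(n^4 · log n).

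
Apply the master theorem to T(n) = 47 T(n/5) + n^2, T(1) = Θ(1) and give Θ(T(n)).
T(n) = Θ(n^(log_5 47))

Master theorem: compare f(n) = n^2 to n^(log_5 47) where log_5 47 ≈ 2.392. Since 2 < log_5 47, we have f(n) = O(n^(log_5 47 − ε)) for some ε > 0 — Case 1. Hence T(n) = Θ(n^(log_5 47)).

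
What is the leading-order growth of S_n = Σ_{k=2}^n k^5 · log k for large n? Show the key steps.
S_n ~ n^6 log n / 6 − n^6 / 36

By integral comparison, S_n = ∫_1^n x^5 · log x dx + O(n^5 · log n). For the integral, ∫ x^5 log x dx = n^6 log n / 6 − n^6/36 (integration by parts). Hence S_n ~ n^6 log n / 6 − n^6 / 36.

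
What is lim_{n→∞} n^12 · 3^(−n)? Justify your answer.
lim = 0

Exponentials with base > 1 dominate every fixed polynomial: for any fixed c, n^c / 3^n → 0 as n → ∞ (e.g. by the ratio test, or by writing 3^n = e^(n ln 3) and noting e^(n ln 3) / n^c → ∞). Hence n^12 · 3^(−n) = n^12 / 3^n → 0.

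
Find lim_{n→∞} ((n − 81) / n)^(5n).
lim = e^(−405)

Rewrite as (1 − 81/n)^(5n). By the standard limit (1 + x/n)^n → e^x, we have (1 − 81/n)^n → e^(−81), and raising to the 5th power gives e^(−405).
More precisely, ln[(1 − 81/n)^(5n)] = 5n · ln(1 − 81/n) = 5n · (-81/n + O(1/n^2)) = -405 + O(1/n) → -405.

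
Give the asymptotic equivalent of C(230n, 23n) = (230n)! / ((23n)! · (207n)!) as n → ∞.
C(230n, 23n) ~ (10000000000/387420489)^(23n) · sqrt(5/(9π·23n))

Write N = 23n. Apply Stirling to each factorial:
  (10N)! ~ sqrt(2π·10N) · (10N/e)^(10N),
  N! ~ sqrt(2π N) · (N/e)^N,
  (9N)! ~ sqrt(2π·9N) · (9N/e)^(9N).
The exponential factors combine to (10N)^(10N) / (N^N · (9N)^(9N)) = 10^(10N)/9^(9N) = (10^10/9^9)^N = (10000000000/387420489)^N.
The square-root prefactors combine to sqrt(2π·10N) / (sqrt(2π N)·sqrt(2π·9N)) = sqrt(10 / (2π·9·N)) = sqrt(5/(9π·23n)).
Substituting N = 23n: C(230n, 23n) ~ (10000000000/387420489)^(23n) · sqrt(5/(9π·23n)).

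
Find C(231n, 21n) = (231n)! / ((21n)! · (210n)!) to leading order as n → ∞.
C(231n, 21n) ~ (285311670611/10000000000)^(21n) · sqrt(11/(20π·21n))

Write N = 21n. Apply Stirling to each factorial:
  (11N)! ~ sqrt(2π·11N) · (11N/e)^(11N),
  N! ~ sqrt(2π N) · (N/e)^N,
  (10N)! ~ sqrt(2π·10N) · (10N/e)^(10N).
The exponential factors combine to (11N)^(11N) / (N^N · (10N)^(10N)) = 11^(11N)/10^(10N) = (11^11/10^10)^N = (285311670611/10000000000)^N.
The square-root prefactors combine to sqrt(2π·11N) / (sqrt(2π N)·sqrt(2π·10N)) = sqrt(11 / (2π·10·N)) = sqrt(11/(20π·21n)).
Substituting N = 21n: C(231n, 21n) ~ (285311670611/10000000000)^(21n) · sqrt(11/(20π·21n)).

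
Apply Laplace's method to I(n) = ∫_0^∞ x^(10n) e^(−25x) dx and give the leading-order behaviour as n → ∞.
I(n) ~ (sqrt(2π·10n) / 25) · (10n/(25e))^(10n)

Write the integrand as exp(10n ln x − 25x) and set f(x) = 10n ln x − 25x. Then f'(x) = 10n/x − 25 = 0 at x* = 10n/25, and f''(x*) = −10n/x*^2 = −25^2/(10n). Laplace's method (interior maximum) gives
  I(n) ~ e^(f(x*)) · sqrt(2π / |f''(x*)|)
        = exp(10n ln(10n/25) − 10n) · sqrt(2π · 10n / 25^2)
        = (10n/25)^(10n) e^(−10n) · sqrt(2π·10n) / 25
        = (sqrt(2π·10n) / 25) · (10n/(25e))^(10n).
This matches Γ(10n+1)/25^(10n+1) with Stirling applied to Γ.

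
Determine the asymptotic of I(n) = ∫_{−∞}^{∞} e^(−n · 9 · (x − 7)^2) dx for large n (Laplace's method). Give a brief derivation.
I(n) = sqrt(π/(9n))

Here φ(x) = 9 · (x − 7)^2 has its unique minimum at x* = 7 with φ(x*) = 0 and φ''(x*) = 18. Laplace's method gives
  I(n) ~ e^(−n φ(x*)) · sqrt(2π / (n · φ''(x*))) = sqrt(2π / (18n)) = sqrt(π/(9n)).
This is exact: substituting u = (x − 7)·sqrt(9n) gives I(n) = (1/sqrt(9n)) ∫_{−∞}^{∞} e^(−u^2) du = sqrt(π/(9n)).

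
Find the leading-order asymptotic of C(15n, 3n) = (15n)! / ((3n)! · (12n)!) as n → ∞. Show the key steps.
C(15n, 3n) ~ (3125/256)^(3n) · sqrt(5/(8π·3n))

Write N = 3n. Apply Stirling to each factorial:
  (5N)! ~ sqrt(2π·5N) · (5N/e)^(5N),
  N! ~ sqrt(2π N) · (N/e)^N,
  (4N)! ~ sqrt(2π·4N) · (4N/e)^(4N).
The exponential factors combine to (5N)^(5N) / (N^N · (4N)^(4N)) = 5^(5N)/4^(4N) = (5^5/4^4)^N = (3125/256)^N.
The square-root prefactors combine to sqrt(2π·5N) / (sqrt(2π N)·sqrt(2π·4N)) = sqrt(5 / (2π·4·N)) = sqrt(5/(8π·3n)).
Substituting N = 3n: C(15n, 3n) ~ (3125/256)^(3n) · sqrt(5/(8π·3n)).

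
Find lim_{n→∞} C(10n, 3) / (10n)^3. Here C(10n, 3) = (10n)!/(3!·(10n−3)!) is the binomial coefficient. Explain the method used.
lim = 1/3! = 1/6

With N = 10n → ∞: C(N, 3) / N^3 = [N(N−1)…(N−2)] / (3! · N^3) = (1/3!) · 1 · (1 − 1/(10n)) · (1 − 2/(10n)). Each factor → 1 as N → ∞, so the limit is 1/3! = 1/6.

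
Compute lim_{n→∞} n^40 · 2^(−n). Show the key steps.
lim = 0

Exponentials with base > 1 dominate every fixed polynomial: for any fixed c, n^c / 2^n → 0 as n → ∞ (e.g. by the ratio test, or by writing 2^n = e^(n ln 2) and noting e^(n ln 2) / n^c → ∞). Hence n^40 · 2^(−n) = n^40 / 2^n → 0.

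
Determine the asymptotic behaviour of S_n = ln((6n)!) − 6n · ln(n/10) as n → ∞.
S_n ~ 6n · (ln 60 − 1) + O(ln n)

Stirling: ln((6n)!) = 6n ln(6n) − 6n + O(ln n).
  S_n = 6n ln(6n) − 6n − 6n ln(n/10) + O(ln n)
      = 6n ln(6n) − 6n ln n + 6n ln 10 − 6n + O(ln n)
      = 6n ln 6 + 6n ln 10 − 6n + O(ln n)
      = 6n (ln 60 − 1) + O(ln n).
Numerically ln(60) − 1 ≈ 3.0943.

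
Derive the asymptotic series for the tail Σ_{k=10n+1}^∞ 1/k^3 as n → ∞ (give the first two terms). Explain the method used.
Σ_{k>10n} 1/k^3 = 1/(2 · (10n)^2) − 1/(2 · (10n)^3) + O(1/(10n)^4)

Compare to the integral: ∫_{10n}^∞ x^(−3) dx = [−x^(−2)/2]_{10n}^∞ = 1/((3−1)·(10n)^2). The Euler-Maclaurin correction adds −f(10n)/2 = −1/(2·(10n)^3). Euler-Maclaurin then gives
  Σ_{k>10n} 1/k^3 = ∫_{10n}^∞ dx/x^3 − 1/(2·(10n)^3) + O(1/(10n)^4).
(Equivalently this is ζ(3) − Σ_{k≤10n} 1/k^3.)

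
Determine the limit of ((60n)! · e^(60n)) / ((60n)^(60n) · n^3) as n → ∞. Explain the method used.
lim = 0

Stirling: (60n)! ~ sqrt(2π·60n) · (60n/e)^(60n). Hence
  (60n)! · e^(60n) / (60n)^(60n) ~ sqrt(2π·60n).
Dividing by n^3: sqrt(2π·60n) / n^3 = sqrt(2π·60) · n^((1−6)/2), so the expression behaves like sqrt(2π·60) · n^((1−6)/2) → 0.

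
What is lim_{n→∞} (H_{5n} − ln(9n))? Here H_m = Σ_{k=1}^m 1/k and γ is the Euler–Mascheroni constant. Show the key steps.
lim = ln(5/9) + γ

By Euler-Maclaurin, H_m = ln m + γ + O(1/m). So
  H_{5n} − ln(9n) = ln(5n) + γ − ln(9n) + O(1/n)
                       = ln(5/9) + γ + O(1/n).
Hence the limit is ln(5/9) + γ.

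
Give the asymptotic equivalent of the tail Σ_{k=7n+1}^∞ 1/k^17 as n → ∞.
Σ_{k>7n} 1/k^17 ~ 1/(16 · (7n)^16)

Compare to the integral: ∫_{7n}^∞ x^(−17) dx = [−x^(−16)/16]_{7n}^∞ = 1/((17−1)·(7n)^16). Euler-Maclaurin then gives
  Σ_{k>7n} 1/k^17 = ∫_{7n}^∞ dx/x^17 − 1/(2·(7n)^17) + O(1/(7n)^18).
(Equivalently this is ζ(17) − Σ_{k≤7n} 1/k^17.)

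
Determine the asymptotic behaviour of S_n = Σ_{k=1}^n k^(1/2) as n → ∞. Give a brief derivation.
S_n ~ (2/3) · n^(3/2)

Integral comparison: Σ_{k=1}^n k^(1/2) = ∫_0^n x^(1/2) dx + O(n^(1/2)). The integral is n^(1 + 1/2) / (1 + 1/2) = n^((1+2)/2) / ((1+2)/2) = (2/3) · n^(3/2).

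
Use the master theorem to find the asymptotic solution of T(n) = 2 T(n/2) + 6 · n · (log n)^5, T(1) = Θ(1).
T(n) = Θ(n · (log n)^6)

Here log_2 2 = 1 and f(n) = 6 · n · (log n)^5 = Θ(n^(log_2 2) · (log n)^5). This is the extended Case 2 of the master theorem (f matches the critical exponent up to log factors), giving T(n) = Θ(n^(log_2 2) · (log n)^(5+1)) = Θ(n · (log n)^6).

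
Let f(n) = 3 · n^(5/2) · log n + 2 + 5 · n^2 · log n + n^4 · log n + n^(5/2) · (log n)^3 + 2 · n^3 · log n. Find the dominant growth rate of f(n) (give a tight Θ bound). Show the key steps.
f(n) ∈ Θ(n^4 · log n)

Compare the terms by growth order. For large n, n^a · (log n)^b dominates n^a' · (log n)^b' iff a > a', or (a = a' and b > b'). Ranking the 6 terms shows the dominant one is n^4 · log n. Hence f(n) ∈ Θ(n^4 · log n).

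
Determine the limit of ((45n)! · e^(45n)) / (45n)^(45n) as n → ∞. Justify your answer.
lim = ∞

Stirling: (45n)! ~ sqrt(2π·45n) · (45n/e)^(45n). Hence
  (45n)! · e^(45n) / (45n)^(45n) ~ sqrt(2π·45n) = sqrt(2π·45) · sqrt(n) → ∞.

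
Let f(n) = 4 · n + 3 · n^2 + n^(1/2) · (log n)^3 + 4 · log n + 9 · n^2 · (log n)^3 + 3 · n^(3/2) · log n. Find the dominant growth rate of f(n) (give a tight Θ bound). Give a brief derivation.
f(n) ∈ Θ(n^2 · (log n)^3)

Compare the terms by growth order. For large n, n^a · (log n)^b dominates n^a' · (log n)^b' iff a > a', or (a = a' and b > b'). Ranking the 6 terms shows the dominant one is 9 · n^2 · (log n)^3. Hence f(n) ∈ Θ(n^2 · (log n)^3).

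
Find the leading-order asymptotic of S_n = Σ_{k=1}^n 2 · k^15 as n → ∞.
S_n ~ n^16 / 8

By integral comparison (Euler-Maclaurin), Σ_{k=1}^n 2 · k^15 = 2 · ∫_0^n x^15 dx + O(n^15) = 2 · n^16/16 = n^16 / 8 + O(n^15). (Equivalently, Faulhaber's formula gives the same leading term.)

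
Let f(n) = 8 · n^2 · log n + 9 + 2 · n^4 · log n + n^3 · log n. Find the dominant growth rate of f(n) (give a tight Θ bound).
f(n) ∈ Θ(n^4 · log n)

Compare the terms by growth order. For large n, n^a · (log n)^b dominates n^a' · (log n)^b' iff a > a', or (a = a' and b > b'). Ranking the 4 terms shows the dominant one is 2 · n^4 · log n. Hence f(n) ∈ Θ(n^4 · log n).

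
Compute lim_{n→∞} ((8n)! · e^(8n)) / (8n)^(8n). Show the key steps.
lim = ∞

Stirling: (8n)! ~ sqrt(2π·8n) · (8n/e)^(8n). Hence
  (8n)! · e^(8n) / (8n)^(8n) ~ sqrt(2π·8n) = sqrt(2π·8) · sqrt(n) → ∞.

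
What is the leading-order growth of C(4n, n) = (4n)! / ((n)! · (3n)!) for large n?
C(4n, n) ~ (256/27)^(n) · sqrt(2/(3π·n))

Write N = n. Apply Stirling to each factorial:
  (4N)! ~ sqrt(2π·4N) · (4N/e)^(4N),
  N! ~ sqrt(2π N) · (N/e)^N,
  (3N)! ~ sqrt(2π·3N) · (3N/e)^(3N).
The exponential factors combine to (4N)^(4N) / (N^N · (3N)^(3N)) = 4^(4N)/3^(3N) = (4^4/3^3)^N = (256/27)^N.
The square-root prefactors combine to sqrt(2π·4N) / (sqrt(2π N)·sqrt(2π·3N)) = sqrt(4 / (2π·3·N)) = sqrt(2/(3π·n)).
Substituting N = n: C(4n, n) ~ (256/27)^(n) · sqrt(2/(3π·n)).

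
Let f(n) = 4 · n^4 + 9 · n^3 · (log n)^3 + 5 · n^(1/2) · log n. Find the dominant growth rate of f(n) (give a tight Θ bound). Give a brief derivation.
f(n) ∈ Θ(n^4)

Compare the terms by growth order. For large n, n^a · (log n)^b dominates n^a' · (log n)^b' iff a > a', or (a = a' and b > b'). Ranking the 3 terms shows the dominant one is 4 · n^4. Hence f(n) ∈ Θ(n^4).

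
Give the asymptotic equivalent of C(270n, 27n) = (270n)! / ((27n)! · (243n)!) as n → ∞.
C(270n, 27n) ~ (10000000000/387420489)^(27n) · sqrt(5/(9π·27n))

Write N = 27n. Apply Stirling to each factorial:
  (10N)! ~ sqrt(2π·10N) · (10N/e)^(10N),
  N! ~ sqrt(2π N) · (N/e)^N,
  (9N)! ~ sqrt(2π·9N) · (9N/e)^(9N).
The exponential factors combine to (10N)^(10N) / (N^N · (9N)^(9N)) = 10^(10N)/9^(9N) = (10^10/9^9)^N = (10000000000/387420489)^N.
The square-root prefactors combine to sqrt(2π·10N) / (sqrt(2π N)·sqrt(2π·9N)) = sqrt(10 / (2π·9·N)) = sqrt(5/(9π·27n)).
Substituting N = 27n: C(270n, 27n) ~ (10000000000/387420489)^(27n) · sqrt(5/(9π·27n)).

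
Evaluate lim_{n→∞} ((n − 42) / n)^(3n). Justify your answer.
lim = e^(−126)

Rewrite as (1 − 42/n)^(3n). By the standard limit (1 + x/n)^n → e^x, we have (1 − 42/n)^n → e^(−42), and raising to the 3rd power gives e^(−126).
More precisely, ln[(1 − 42/n)^(3n)] = 3n · ln(1 − 42/n) = 3n · (-42/n + O(1/n^2)) = -126 + O(1/n) → -126.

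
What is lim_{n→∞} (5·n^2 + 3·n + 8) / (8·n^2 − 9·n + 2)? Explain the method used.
lim = 5/8

For large n the leading n^2 terms dominate both numerator and denominator. Dividing top and bottom by n^2, every other term tends to 0, leaving 5/8.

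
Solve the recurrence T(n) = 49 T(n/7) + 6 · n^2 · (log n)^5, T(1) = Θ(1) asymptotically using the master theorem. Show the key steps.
T(n) = Θ(n^2 · (log n)^6)

Here log_7 49 = 2 and f(n) = 6 · n^2 · (log n)^5 = Θ(n^(log_7 49) · (log n)^5). This is the extended Case 2 of the master theorem (f matches the critical exponent up to log factors), giving T(n) = Θ(n^(log_7 49) · (log n)^(5+1)) = Θ(n^2 · (log n)^6).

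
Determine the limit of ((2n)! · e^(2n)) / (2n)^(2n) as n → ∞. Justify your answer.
lim = ∞

Stirling: (2n)! ~ sqrt(2π·2n) · (2n/e)^(2n). Hence
  (2n)! · e^(2n) / (2n)^(2n) ~ sqrt(2π·2n) = sqrt(2π·2) · sqrt(n) → ∞.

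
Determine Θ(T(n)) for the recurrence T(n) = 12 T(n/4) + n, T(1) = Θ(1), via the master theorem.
T(n) = Θ(n^(log_4 12))

Master theorem: compare f(n) = n to n^(log_4 12) where log_4 12 ≈ 1.792. Since 1 < log_4 12, we have f(n) = O(n^(log_4 12 − ε)) for some ε > 0 — Case 1. Hence T(n) = Θ(n^(log_4 12)).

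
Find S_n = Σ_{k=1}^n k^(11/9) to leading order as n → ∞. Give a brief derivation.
S_n ~ (9/20) · n^(20/9)

Integral comparison: Σ_{k=1}^n k^(11/9) = ∫_0^n x^(11/9) dx + O(n^(11/9)). The integral is n^(1 + 11/9) / (1 + 11/9) = n^((11+9)/9) / ((11+9)/9) = (9/20) · n^(20/9).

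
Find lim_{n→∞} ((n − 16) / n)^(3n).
lim = e^(−48)

Rewrite as (1 − 16/n)^(3n). By the standard limit (1 + x/n)^n → e^x, we have (1 − 16/n)^n → e^(−16), and raising to the 3rd power gives e^(−48).
More precisely, ln[(1 − 16/n)^(3n)] = 3n · ln(1 − 16/n) = 3n · (-16/n + O(1/n^2)) = -48 + O(1/n) → -48.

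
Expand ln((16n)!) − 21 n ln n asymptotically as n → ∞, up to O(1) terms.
ln((16n)!) − 21 n ln n = −5 n ln n + 16(ln 16 − 1) n + (1/2) ln(2π·16n) + O(1/n)

Stirling: ln((16n)!) = 16n ln(16n) − 16n + (1/2) ln(2π·16n) + O(1/n).
Expand 16n ln(16n) = 16n (ln n + ln 16) = 16n ln n + 16n ln 16.
Subtract 21n ln n: leading term is (16 − 21) n ln n = −5 n ln n. The next term is 16n ln 16 − 16n = 16(ln 16 − 1) n. Then the (1/2) ln(2π·16n) correction.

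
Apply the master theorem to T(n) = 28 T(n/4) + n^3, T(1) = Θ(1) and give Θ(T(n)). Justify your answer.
T(n) = Θ(n^3)

log_4 28 ≈ 2.404. f(n) = n^3 dominates n^(log_4 28) since 3 > 2.404, and the regularity condition a·f(n/b) = 28·(n/4)^3 = (28/64)·n^3 ≤ c·f(n) holds with c = 28/64 ≈ 0.438 < 1. So this is Case 3: T(n) = Θ(f(n)) = Θ(n^3).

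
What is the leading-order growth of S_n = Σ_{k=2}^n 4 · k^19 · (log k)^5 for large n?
S_n ~ n^20 · (log n)^5 / 5

By integral comparison, S_n = ∫_1^n 4 · x^19 · (log x)^5 dx + O(n^19 · (log n)^5). For the integral, the leading term of ∫_1^n x^19 (log x)^5 dx is n^20/20 · (log n)^5 (by repeated integration by parts; each step lowers the log-exponent and produces a relatively O(1/log n) correction). Hence S_n ~ n^20 · (log n)^5 / 5.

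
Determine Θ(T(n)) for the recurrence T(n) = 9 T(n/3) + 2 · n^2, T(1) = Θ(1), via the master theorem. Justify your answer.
T(n) = Θ(n^2 log n)

log_3 9 = 2, and f(n) = 2 · n^2 = Θ(n^(log_3 9)). This is Case 2 of the master theorem: T(n) = Θ(f(n) · log n) = Θ(n^2 log n).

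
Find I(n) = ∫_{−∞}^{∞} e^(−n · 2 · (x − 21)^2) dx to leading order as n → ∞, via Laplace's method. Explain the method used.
I(n) = sqrt(π/(2n))

Here φ(x) = 2 · (x − 21)^2 has its unique minimum at x* = 21 with φ(x*) = 0 and φ''(x*) = 4. Laplace's method gives
  I(n) ~ e^(−n φ(x*)) · sqrt(2π / (n · φ''(x*))) = sqrt(2π / (4n)) = sqrt(π/(2n)).
This is exact: substituting u = (x − 21)·sqrt(2n) gives I(n) = (1/sqrt(2n)) ∫_{−∞}^{∞} e^(−u^2) du = sqrt(π/(2n)).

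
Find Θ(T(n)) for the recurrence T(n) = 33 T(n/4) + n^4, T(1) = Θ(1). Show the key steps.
T(n) = Θ(n^4)

log_4 33 ≈ 2.522. f(n) = n^4 dominates n^(log_4 33) since 4 > 2.522, and the regularity condition a·f(n/b) = 33·(n/4)^4 = (33/256)·n^4 ≤ c·f(n) holds with c = 33/256 ≈ 0.129 < 1. So this is Case 3: T(n) = Θ(f(n)) = Θ(n^4).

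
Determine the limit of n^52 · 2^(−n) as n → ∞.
lim = 0

Exponentials with base > 1 dominate every fixed polynomial: for any fixed c, n^c / 2^n → 0 as n → ∞ (e.g. by the ratio test, or by writing 2^n = e^(n ln 2) and noting e^(n ln 2) / n^c → ∞). Hence n^52 · 2^(−n) = n^52 / 2^n → 0.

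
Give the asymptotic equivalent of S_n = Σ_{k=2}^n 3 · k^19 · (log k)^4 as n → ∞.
S_n ~ 3 · n^20 · (log n)^4 / 20

By integral comparison, S_n = ∫_1^n 3 · x^19 · (log x)^4 dx + O(n^19 · (log n)^4). For the integral, the leading term of ∫_1^n x^19 (log x)^4 dx is n^20/20 · (log n)^4 (by repeated integration by parts; each step lowers the log-exponent and produces a relatively O(1/log n) correction). Hence S_n ~ 3 · n^20 · (log n)^4 / 20.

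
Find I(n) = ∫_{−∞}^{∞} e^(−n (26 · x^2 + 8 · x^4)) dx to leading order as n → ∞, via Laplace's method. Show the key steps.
I(n) ~ sqrt(π/(26n))

φ(x) = 26 · x^2 + 8 · x^4 has its unique global minimum at x* = 0 (since φ'(x) = 52x + 32x^3 = 0 only at x = 0 for real x with both coefficients positive, and φ → ∞ as |x| → ∞). At x* = 0, φ(0) = 0 and φ''(0) = 52. Laplace's method then gives
  I(n) ~ sqrt(2π / (n · φ''(0))) · e^(−n φ(0)) = sqrt(2π / (52n)) = sqrt(π/(26n)).
The 8 · x^4 term contributes only at subleading order (an O(1/n) relative correction).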